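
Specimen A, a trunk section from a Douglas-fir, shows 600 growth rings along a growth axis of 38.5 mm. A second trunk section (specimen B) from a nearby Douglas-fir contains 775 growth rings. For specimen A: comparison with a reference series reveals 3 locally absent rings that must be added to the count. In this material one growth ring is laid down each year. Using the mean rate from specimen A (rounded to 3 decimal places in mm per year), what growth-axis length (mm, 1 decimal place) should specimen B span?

49.6 mm

Specimen A: correcting the raw count gives 600 + 3 = 603 true growth rings.
A: Extension rate ≈ 38.5 / 603 = 0.064 mm/year.
Length of B = 0.064 × 775 = 49.6 mm.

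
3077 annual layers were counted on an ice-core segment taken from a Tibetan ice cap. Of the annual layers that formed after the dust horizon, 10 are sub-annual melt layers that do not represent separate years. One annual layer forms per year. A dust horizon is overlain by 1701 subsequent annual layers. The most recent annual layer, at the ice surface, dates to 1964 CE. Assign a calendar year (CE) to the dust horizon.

There are 1701 annual layers younger than the dust horizon.
Removing the 10 false annual layers leaves 1701 − 10 = 1691 true annual layers beyond the dust horizon.
1964 − 1691 = 273 CE.

273 CE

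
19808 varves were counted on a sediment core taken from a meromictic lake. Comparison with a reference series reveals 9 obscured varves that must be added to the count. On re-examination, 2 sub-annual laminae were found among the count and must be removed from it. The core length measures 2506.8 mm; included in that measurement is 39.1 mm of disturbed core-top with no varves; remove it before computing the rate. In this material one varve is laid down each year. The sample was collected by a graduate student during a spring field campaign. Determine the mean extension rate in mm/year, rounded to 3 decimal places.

Adjusted count: 19808 − 2 + 9 = 19815 varves.
Removing the 39.1 mm offcut leaves 2506.8 − 39.1 = 2467.7 mm.
Extension rate ≈ 2467.7 / 19815 = 0.125 mm/year.

0.125 mm/year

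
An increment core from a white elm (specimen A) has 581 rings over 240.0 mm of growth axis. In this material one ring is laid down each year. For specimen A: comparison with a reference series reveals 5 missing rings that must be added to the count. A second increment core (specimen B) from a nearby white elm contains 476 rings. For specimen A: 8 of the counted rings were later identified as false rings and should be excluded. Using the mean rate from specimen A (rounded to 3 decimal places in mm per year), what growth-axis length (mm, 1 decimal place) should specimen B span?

Specimen A: true ring count = 581 − 8 + 5 = 578.
A: 240.0 mm over 578 years gives 240.0 / 578 ≈ 0.415 mm/yr.
B's length ≈ 0.415 × 476 = 197.5 mm.

197.5 mm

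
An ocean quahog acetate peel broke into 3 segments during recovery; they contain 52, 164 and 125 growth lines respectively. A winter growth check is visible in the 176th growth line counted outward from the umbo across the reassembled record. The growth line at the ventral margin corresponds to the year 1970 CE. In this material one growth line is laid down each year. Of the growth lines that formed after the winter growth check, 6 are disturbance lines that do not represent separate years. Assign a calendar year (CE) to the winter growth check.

1811 CE

Total growth lines = 52 + 164 + 125 = 341.
Between growth line 176 and the ventral margin there are 341 − 176 = 165 growth lines.
Removing the 6 false growth lines leaves 165 − 6 = 159 true growth lines beyond the winter growth check.
The growth line at the ventral margin is 1970 CE, so the winter growth check dates to 1970 − 159 = 1811 CE.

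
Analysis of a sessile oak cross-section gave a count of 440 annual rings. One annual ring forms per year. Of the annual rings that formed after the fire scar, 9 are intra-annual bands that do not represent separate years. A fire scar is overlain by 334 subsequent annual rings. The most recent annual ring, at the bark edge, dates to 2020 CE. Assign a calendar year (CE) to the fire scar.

There are 334 annual rings younger than the fire scar.
Excluding 9 false annual rings: 334 − 9 = 325.
2020 − 325 = 1695 CE.

1695 CE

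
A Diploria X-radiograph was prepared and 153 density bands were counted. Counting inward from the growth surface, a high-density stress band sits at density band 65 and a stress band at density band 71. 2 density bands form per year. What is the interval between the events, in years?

3 years

Separation: 71 − 65 = 6 density bands.
6 density bands at 2 per year is 6 / 2 = 3 years.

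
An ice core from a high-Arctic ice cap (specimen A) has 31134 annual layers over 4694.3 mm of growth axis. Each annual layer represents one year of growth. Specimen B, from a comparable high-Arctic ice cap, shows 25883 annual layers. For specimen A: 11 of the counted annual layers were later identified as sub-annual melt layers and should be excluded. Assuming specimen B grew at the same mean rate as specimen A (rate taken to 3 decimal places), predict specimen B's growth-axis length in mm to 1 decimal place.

Specimen A: true annual layer count = 31134 − 11 = 31123.
A: Extension rate ≈ 4694.3 / 31123 = 0.151 mm/year.
Length of B = 0.151 × 25883 = 3908.3 mm.

3908.3 mm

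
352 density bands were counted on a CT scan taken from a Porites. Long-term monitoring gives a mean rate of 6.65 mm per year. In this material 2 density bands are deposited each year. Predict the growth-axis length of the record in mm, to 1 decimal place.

1170.4 mm

352 density bands at 2 per year is 352 / 2 = 176 years.
Predicted length = 6.65 mm/year × 176 years = 1170.4 mm.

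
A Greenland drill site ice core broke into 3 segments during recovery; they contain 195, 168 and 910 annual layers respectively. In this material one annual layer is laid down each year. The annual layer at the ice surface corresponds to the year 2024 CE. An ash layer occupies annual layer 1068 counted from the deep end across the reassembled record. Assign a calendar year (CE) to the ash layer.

1819 CE

Total annual layers = 195 + 168 + 910 = 1273.
1273 − 1068 = 205 annual layers lie beyond the ash layer toward the ice surface.
Counting back 205 years from 2024 CE places the ash layer in 2024 − 205 = 1819 CE.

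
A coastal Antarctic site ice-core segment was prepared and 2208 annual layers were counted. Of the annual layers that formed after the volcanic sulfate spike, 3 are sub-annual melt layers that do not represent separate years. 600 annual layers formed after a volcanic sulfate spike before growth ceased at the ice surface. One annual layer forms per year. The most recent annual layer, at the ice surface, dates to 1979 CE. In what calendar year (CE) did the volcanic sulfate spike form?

600 annual layers post-date the volcanic sulfate spike.
600 − 3 false = 597 true annual layers after the volcanic sulfate spike.
The annual layer at the ice surface is 1979 CE, so the volcanic sulfate spike dates to 1979 − 597 = 1382 CE.

1382 CE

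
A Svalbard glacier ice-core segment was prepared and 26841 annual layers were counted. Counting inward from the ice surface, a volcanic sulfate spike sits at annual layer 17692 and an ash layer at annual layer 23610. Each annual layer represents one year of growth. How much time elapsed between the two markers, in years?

5918 years

Separation: 23610 − 17692 = 5918 annual layers.
That is 5918 years at one annual layer per year.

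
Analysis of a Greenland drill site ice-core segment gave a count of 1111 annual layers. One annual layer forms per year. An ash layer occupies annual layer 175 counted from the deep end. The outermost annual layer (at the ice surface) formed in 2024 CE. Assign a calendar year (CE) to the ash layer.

Between annual layer 175 and the ice surface there are 1111 − 175 = 936 annual layers.
Counting back 936 years from 2024 CE places the ash layer in 2024 − 936 = 1088 CE.

1088 CE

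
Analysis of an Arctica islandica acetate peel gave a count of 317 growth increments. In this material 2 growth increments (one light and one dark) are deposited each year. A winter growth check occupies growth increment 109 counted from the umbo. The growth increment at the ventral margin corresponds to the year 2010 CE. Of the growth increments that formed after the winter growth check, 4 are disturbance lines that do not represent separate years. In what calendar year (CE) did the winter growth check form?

1908 CE

Between growth increment 109 and the ventral margin there are 317 − 109 = 208 growth increments.
208 − 4 false = 204 true growth increments after the winter growth check.
With 2 growth increments per year, 204 / 2 = 102 years.
Counting back 102 years from 2010 CE places the winter growth check in 2010 − 102 = 1908 CE.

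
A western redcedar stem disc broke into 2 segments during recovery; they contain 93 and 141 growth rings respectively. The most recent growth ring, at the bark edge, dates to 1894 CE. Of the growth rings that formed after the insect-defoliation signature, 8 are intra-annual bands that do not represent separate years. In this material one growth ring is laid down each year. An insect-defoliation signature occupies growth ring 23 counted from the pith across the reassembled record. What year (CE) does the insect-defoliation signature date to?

Total growth rings = 93 + 141 = 234.
The insect-defoliation signature sits at growth ring 23 from the pith, so 234 − 23 = 211 growth rings formed after it.
211 − 8 false = 203 true growth rings after the insect-defoliation signature.
The growth ring at the bark edge is 1894 CE, so the insect-defoliation signature dates to 1894 − 203 = 1691 CE.

1691 CE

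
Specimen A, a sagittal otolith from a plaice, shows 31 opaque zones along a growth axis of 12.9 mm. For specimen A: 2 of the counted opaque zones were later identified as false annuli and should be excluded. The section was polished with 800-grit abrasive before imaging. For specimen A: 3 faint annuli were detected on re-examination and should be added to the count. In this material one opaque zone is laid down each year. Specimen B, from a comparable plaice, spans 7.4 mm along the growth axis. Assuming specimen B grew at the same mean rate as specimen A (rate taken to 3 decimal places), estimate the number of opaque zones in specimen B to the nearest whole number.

Specimen A: after corrections the count is 31 − 2 + 3 = 32 opaque zones.
A: Mean rate = 12.9 mm / 32 years ≈ 0.403 mm/yr.
B spans 7.4 / 0.403 = 18.36 years ≈ 18 opaque zones.

18 opaque zones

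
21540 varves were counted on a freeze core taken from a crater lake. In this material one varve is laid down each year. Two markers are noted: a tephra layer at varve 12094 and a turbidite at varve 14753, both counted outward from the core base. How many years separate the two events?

The two markers are separated by 14753 − 12094 = 2659 varves.
One varve per year makes the interval 2659 years.

2659 yr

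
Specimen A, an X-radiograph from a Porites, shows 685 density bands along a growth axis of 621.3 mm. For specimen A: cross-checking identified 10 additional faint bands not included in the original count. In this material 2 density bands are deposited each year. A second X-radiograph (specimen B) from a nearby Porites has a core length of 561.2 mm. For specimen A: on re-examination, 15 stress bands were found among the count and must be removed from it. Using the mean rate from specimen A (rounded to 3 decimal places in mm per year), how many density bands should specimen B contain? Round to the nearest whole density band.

Specimen A: after corrections the count is 685 − 15 + 10 = 680 density bands.
Specimen A: with 2 density bands per year, 680 / 2 = 340 years.
A: Mean rate = 621.3 mm / 340 years ≈ 1.827 mm per year.
B spans 561.2 / 1.827 = 307.17 years; at 2 density bands per year that is 307.17 × 2 ≈ 614 density bands.

614 density bands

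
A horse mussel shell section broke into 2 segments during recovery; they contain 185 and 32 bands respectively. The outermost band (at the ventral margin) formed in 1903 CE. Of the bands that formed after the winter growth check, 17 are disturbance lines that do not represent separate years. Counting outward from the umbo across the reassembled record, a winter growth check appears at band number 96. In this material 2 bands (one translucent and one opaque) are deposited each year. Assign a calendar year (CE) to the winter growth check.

Total bands = 185 + 32 = 217.
Between band 96 and the ventral margin there are 217 − 96 = 121 bands.
Removing the 17 false bands leaves 121 − 17 = 104 true bands beyond the winter growth check.
With 2 bands per year, 104 / 2 = 52 years.
The band at the ventral margin is 1903 CE, so the winter growth check dates to 1903 − 52 = 1851 CE.

1851 CE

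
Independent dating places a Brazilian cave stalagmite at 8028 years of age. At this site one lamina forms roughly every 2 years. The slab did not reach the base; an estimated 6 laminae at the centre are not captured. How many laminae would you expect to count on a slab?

At 2 years per lamina, 8028 / 2 = 4014 laminae are expected.
Less the 6 uncaptured laminae: 4014 − 6 = 4008.

4008 laminae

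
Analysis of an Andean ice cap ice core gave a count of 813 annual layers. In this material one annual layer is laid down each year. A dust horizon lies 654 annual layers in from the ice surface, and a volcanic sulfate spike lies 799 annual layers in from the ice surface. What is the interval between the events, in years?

145 years

The two markers are separated by 799 − 654 = 145 annual layers.
One annual layer per year makes the interval 145 years.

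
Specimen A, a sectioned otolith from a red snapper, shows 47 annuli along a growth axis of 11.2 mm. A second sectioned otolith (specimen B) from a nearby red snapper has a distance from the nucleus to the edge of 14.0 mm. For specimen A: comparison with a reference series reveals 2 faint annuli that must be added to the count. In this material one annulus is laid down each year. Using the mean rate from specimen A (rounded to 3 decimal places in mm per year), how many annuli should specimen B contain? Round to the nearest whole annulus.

61 annuli

Specimen A: after corrections the count is 47 + 2 = 49 annuli.
A: 11.2 mm over 49 years gives 11.2 / 49 ≈ 0.229 mm/yr.
Specimen B: 14.0 mm / 0.229 mm per year = 61.14 years ≈ 61 annuli.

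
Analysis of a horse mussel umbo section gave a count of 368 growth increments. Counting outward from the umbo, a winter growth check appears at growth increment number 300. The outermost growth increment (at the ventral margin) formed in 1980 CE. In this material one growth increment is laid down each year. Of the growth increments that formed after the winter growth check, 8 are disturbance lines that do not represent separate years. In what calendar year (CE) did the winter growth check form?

Between growth increment 300 and the ventral margin there are 368 − 300 = 68 growth increments.
68 − 8 false = 60 true growth increments after the winter growth check.
The growth increment at the ventral margin is 1980 CE, so the winter growth check dates to 1980 − 60 = 1920 CE.

1920 CE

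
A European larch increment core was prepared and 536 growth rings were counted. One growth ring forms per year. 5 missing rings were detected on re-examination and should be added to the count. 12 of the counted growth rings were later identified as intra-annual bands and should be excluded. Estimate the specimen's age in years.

After corrections the count is 536 − 12 + 5 = 529 growth rings.
At one growth ring per year, that is 529 years.

529 years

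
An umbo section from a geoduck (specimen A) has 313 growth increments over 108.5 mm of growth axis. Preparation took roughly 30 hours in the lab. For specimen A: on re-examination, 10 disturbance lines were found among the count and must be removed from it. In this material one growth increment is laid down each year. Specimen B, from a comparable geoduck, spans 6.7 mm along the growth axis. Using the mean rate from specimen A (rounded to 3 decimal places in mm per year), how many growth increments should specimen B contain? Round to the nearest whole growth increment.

Specimen A: after corrections the count is 313 − 10 = 303 growth increments.
A: 108.5 mm over 303 years gives 108.5 / 303 ≈ 0.358 mm per year.
Specimen B: 6.7 mm / 0.358 mm per year = 18.72 years ≈ 19 growth increments.

19 growth increments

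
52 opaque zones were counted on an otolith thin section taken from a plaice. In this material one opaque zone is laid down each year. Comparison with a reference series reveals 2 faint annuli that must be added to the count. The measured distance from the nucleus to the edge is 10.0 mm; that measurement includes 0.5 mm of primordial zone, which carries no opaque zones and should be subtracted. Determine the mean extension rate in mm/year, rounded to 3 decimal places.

0.176 mm/year

Adjusted count: 52 + 2 = 54 opaque zones.
Removing the 0.5 mm offcut leaves 10.0 − 0.5 = 9.5 mm.
9.5 mm over 54 years gives 9.5 / 54 ≈ 0.176 mm/year.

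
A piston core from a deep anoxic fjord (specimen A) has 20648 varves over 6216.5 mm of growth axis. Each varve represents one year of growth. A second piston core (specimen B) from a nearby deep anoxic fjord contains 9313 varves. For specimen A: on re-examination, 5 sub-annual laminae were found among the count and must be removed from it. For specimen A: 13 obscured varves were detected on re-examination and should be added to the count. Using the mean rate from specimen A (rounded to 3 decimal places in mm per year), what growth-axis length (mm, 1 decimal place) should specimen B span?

Specimen A: adjusted count: 20648 − 5 + 13 = 20656 varves.
A: Mean rate = 6216.5 mm / 20656 years ≈ 0.301 mm per year.
Length of B = 0.301 × 9313 = 2803.2 mm.

2803.2 mm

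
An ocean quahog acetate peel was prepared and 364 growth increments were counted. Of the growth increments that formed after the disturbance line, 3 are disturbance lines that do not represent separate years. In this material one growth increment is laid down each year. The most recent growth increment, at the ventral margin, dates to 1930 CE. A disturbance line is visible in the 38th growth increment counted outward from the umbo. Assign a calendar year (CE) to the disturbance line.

1607 CE

The disturbance line sits at growth increment 38 from the umbo, so 364 − 38 = 326 growth increments formed after it.
Excluding 3 false growth increments: 326 − 3 = 323.
Counting back 323 years from 1930 CE places the disturbance line in 1930 − 323 = 1607 CE.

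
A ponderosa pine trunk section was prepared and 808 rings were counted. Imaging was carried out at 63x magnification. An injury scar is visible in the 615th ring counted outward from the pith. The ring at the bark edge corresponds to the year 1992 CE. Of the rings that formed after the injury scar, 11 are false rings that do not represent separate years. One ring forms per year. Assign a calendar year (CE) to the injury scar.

1810 CE

Between ring 615 and the bark edge there are 808 − 615 = 193 rings.
193 − 11 false = 182 true rings after the injury scar.
The ring at the bark edge is 1992 CE, so the injury scar dates to 1992 − 182 = 1810 CE.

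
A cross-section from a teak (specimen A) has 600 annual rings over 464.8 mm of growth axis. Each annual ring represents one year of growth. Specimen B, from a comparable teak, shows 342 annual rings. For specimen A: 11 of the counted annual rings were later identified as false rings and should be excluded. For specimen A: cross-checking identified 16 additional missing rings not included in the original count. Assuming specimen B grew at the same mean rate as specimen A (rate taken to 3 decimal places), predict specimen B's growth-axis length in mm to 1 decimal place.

Specimen A: correcting the raw count gives 600 − 11 + 16 = 605 true annual rings.
A: Mean rate = 464.8 mm / 605 years ≈ 0.768 mm/year.
Length of B = 0.768 × 342 = 262.7 mm.

262.7 mm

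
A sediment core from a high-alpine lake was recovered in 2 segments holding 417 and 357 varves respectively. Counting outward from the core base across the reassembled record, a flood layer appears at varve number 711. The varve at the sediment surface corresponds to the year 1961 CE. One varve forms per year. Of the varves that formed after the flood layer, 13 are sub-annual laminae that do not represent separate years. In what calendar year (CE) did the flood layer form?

Total varves = 417 + 357 = 774.
Between varve 711 and the sediment surface there are 774 − 711 = 63 varves.
63 − 13 false = 50 true varves after the flood layer.
Counting back 50 years from 1961 CE places the flood layer in 1961 − 50 = 1911 CE.

1911 CE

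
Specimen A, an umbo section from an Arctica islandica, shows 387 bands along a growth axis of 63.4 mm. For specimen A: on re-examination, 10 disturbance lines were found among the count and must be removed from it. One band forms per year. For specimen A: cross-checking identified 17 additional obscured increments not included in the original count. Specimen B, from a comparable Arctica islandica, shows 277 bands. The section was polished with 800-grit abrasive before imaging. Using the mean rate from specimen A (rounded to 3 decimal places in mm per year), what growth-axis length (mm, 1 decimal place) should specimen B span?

44.6 mm

Specimen A: adjusted count: 387 − 10 + 17 = 394 bands.
A: Extension rate ≈ 63.4 / 394 = 0.161 mm per year.
B's length ≈ 0.161 × 277 = 44.6 mm.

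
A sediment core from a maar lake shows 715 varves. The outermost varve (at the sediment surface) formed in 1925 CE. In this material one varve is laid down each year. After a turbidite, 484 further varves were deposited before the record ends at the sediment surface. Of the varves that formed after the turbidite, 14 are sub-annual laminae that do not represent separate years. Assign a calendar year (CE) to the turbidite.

1455 CE

484 varves formed after the turbidite.
484 − 14 false = 470 true varves after the turbidite.
1925 − 470 = 1455 CE.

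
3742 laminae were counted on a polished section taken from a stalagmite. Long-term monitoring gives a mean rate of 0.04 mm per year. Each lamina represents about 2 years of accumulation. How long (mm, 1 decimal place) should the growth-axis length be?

3742 laminae at 2 years each span 3742 × 2 = 7484 years.
7484 years at 0.04 mm/year gives 0.04 × 7484 = 299.4 mm.

299.4 mm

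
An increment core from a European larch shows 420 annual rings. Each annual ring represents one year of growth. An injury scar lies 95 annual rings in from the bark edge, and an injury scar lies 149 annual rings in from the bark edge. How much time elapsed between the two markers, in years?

Separation: 149 − 95 = 54 annual rings.
That is 54 years at one annual ring per year.

54 yr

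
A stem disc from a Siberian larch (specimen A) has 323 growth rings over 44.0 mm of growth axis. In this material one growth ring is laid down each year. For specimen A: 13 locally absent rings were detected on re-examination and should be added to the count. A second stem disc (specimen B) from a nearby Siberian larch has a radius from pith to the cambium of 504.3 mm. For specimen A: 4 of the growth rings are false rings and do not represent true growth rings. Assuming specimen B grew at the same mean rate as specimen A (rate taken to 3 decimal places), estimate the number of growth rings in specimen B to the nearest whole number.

3792 growth rings

Specimen A: after corrections the count is 323 − 4 + 13 = 332 growth rings.
A: Mean rate = 44.0 mm / 332 years ≈ 0.133 mm/year.
B spans 504.3 / 0.133 = 3791.73 years ≈ 3792 growth rings.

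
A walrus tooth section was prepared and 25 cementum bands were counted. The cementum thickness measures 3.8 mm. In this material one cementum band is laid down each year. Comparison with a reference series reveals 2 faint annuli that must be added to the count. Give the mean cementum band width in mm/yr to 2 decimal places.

True cementum band count = 25 + 2 = 27.
Mean rate = 3.8 mm / 27 years ≈ 0.14 mm/yr.

0.14 mm/yr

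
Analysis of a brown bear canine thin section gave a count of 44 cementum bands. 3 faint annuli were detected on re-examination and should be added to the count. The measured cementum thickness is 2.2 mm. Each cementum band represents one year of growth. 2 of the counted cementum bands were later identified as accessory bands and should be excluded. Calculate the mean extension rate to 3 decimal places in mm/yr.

0.049 mm/yr

True cementum band count = 44 − 2 + 3 = 45.
Extension rate ≈ 2.2 / 45 = 0.049 mm/yr.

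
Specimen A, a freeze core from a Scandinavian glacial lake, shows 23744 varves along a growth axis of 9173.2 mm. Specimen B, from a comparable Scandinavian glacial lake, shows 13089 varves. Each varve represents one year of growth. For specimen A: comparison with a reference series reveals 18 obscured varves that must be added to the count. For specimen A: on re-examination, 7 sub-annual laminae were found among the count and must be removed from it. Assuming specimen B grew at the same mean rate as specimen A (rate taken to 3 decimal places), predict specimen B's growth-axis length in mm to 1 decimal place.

5052.4 mm

Specimen A: true varve count = 23744 − 7 + 18 = 23755.
A: Extension rate ≈ 9173.2 / 23755 = 0.386 mm/year.
For B, 0.386 mm/year × 13089 years = 5052.4 mm.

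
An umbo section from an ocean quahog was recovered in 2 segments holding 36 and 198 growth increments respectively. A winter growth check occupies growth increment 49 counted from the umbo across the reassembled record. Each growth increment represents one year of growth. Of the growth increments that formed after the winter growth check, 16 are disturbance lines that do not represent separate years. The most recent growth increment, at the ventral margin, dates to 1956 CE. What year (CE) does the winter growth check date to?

1787 CE

Total growth increments = 36 + 198 = 234.
234 − 49 = 185 growth increments lie beyond the winter growth check toward the ventral margin.
185 − 16 false = 169 true growth increments after the winter growth check.
The growth increment at the ventral margin is 1956 CE, so the winter growth check dates to 1956 − 169 = 1787 CE.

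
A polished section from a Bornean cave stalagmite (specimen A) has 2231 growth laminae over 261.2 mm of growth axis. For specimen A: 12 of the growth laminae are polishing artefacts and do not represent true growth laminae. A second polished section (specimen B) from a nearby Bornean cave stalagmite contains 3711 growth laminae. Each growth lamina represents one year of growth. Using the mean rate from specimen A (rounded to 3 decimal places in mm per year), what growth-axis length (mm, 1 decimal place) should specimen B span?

437.9 mm

Specimen A: correcting the raw count gives 2231 − 12 = 2219 true growth laminae.
A: Extension rate ≈ 261.2 / 2219 = 0.118 mm per year.
B's length ≈ 0.118 × 3711 = 437.9 mm.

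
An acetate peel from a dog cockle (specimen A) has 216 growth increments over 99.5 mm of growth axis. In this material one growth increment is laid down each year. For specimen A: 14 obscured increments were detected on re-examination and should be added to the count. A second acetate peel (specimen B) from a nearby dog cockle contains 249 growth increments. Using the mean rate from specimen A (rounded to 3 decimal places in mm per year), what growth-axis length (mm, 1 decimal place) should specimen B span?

Specimen A: true growth increment count = 216 + 14 = 230.
A: 99.5 mm over 230 years gives 99.5 / 230 ≈ 0.433 mm/yr.
For B, 0.433 mm/year × 249 years = 107.8 mm.

107.8 mm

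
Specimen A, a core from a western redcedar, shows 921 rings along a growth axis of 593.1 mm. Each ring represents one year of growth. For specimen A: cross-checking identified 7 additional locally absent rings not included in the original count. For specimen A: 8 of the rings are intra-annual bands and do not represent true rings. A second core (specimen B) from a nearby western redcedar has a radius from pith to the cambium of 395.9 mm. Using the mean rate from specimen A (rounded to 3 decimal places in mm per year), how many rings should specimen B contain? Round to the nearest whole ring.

Specimen A: adjusted count: 921 − 8 + 7 = 920 rings.
A: Mean rate = 593.1 mm / 920 years ≈ 0.645 mm/yr.
B spans 395.9 / 0.645 = 613.80 years ≈ 614 rings.

614 rings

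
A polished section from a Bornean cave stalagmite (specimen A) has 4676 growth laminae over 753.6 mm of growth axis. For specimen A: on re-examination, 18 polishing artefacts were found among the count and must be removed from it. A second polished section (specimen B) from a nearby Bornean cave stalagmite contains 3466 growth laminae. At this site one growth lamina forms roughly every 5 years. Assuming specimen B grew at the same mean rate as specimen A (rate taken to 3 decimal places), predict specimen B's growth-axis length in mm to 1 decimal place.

Specimen A: correcting the raw count gives 4676 − 18 = 4658 true growth laminae.
Specimen A: at 5 years per growth lamina, 4658 × 5 = 23290 years.
A: Extension rate ≈ 753.6 / 23290 = 0.032 mm/yr.
Specimen B: 3466 growth laminae at 5 years each span 3466 × 5 = 17330 years. For B, 0.032 mm/year × 17330 years = 554.6 mm.

554.6 mm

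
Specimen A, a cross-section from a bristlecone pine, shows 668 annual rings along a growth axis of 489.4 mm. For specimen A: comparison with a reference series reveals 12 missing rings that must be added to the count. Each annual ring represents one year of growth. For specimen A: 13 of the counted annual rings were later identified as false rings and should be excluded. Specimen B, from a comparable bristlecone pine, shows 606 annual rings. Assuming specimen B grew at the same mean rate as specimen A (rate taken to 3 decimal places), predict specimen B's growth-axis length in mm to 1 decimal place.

Specimen A: after corrections the count is 668 − 13 + 12 = 667 annual rings.
A: 489.4 mm over 667 years gives 489.4 / 667 ≈ 0.734 mm/yr.
Length of B = 0.734 × 606 = 444.8 mm.

444.8 mm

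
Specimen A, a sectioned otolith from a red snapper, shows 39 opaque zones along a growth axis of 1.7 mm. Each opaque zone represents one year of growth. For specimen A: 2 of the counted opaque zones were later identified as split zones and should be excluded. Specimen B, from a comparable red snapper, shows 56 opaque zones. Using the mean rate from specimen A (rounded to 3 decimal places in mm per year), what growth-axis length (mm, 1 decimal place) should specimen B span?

2.6 mm

Specimen A: true opaque zone count = 39 − 2 = 37.
A: 1.7 mm over 37 years gives 1.7 / 37 ≈ 0.046 mm per year.
Length of B = 0.046 × 56 = 2.6 mm.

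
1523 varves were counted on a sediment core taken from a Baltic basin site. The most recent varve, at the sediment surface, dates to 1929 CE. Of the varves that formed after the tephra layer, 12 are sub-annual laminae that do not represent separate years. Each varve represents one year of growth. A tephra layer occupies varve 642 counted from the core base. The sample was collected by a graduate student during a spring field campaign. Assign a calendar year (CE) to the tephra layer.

1060 CE

1523 − 642 = 881 varves lie beyond the tephra layer toward the sediment surface.
Removing the 12 false varves leaves 881 − 12 = 869 true varves beyond the tephra layer.
The varve at the sediment surface is 1929 CE, so the tephra layer dates to 1929 − 869 = 1060 CE.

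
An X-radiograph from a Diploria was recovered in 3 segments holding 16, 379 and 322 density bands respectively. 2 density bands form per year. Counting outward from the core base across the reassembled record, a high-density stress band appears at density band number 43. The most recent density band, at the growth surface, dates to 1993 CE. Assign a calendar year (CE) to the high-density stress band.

Total density bands = 16 + 379 + 322 = 717.
The high-density stress band sits at density band 43 from the core base, so 717 − 43 = 674 density bands formed after it.
With 2 density bands per year, 674 / 2 = 337 years.
Counting back 337 years from 1993 CE places the high-density stress band in 1993 − 337 = 1656 CE.

1656 CE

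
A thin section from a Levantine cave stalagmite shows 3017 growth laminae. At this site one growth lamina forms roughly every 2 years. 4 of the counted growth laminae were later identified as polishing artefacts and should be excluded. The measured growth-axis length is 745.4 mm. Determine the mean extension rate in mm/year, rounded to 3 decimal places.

Adjusted count: 3017 − 4 = 3013 growth laminae.
3013 growth laminae at 2 years each span 3013 × 2 = 6026 years.
Mean rate = 745.4 mm / 6026 years ≈ 0.124 mm/year.

0.124 mm/year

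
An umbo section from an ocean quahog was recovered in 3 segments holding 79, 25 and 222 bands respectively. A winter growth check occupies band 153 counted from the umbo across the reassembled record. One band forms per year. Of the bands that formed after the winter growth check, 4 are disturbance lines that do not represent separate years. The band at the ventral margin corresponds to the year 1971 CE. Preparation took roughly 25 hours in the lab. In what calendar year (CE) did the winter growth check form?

1802 CE

Total bands = 79 + 25 + 222 = 326.
326 − 153 = 173 bands lie beyond the winter growth check toward the ventral margin.
Removing the 4 false bands leaves 173 − 4 = 169 true bands beyond the winter growth check.
1971 − 169 = 1802 CE.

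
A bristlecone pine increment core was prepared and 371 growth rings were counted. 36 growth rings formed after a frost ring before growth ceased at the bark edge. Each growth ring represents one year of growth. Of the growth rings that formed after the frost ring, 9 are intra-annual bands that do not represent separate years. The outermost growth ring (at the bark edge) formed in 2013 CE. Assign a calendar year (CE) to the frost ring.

36 growth rings post-date the frost ring.
Removing the 9 false growth rings leaves 36 − 9 = 27 true growth rings beyond the frost ring.
The growth ring at the bark edge is 2013 CE, so the frost ring dates to 2013 − 27 = 1986 CE.

1986 CE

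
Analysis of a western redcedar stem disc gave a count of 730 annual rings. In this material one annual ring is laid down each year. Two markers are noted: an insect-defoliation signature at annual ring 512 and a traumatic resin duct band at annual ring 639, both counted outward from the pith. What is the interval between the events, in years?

Separation: 639 − 512 = 127 annual rings.
At one annual ring per year, 127 years elapsed between them.

127 years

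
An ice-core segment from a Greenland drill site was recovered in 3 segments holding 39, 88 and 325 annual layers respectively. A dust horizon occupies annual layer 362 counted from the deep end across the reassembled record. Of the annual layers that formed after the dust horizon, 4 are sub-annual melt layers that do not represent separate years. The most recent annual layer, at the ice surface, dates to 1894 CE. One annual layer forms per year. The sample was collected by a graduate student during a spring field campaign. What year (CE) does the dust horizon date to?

Total annual layers = 39 + 88 + 325 = 452.
The dust horizon sits at annual layer 362 from the deep end, so 452 − 362 = 90 annual layers formed after it.
90 − 4 false = 86 true annual layers after the dust horizon.
The annual layer at the ice surface is 1894 CE, so the dust horizon dates to 1894 − 86 = 1808 CE.

1808 CE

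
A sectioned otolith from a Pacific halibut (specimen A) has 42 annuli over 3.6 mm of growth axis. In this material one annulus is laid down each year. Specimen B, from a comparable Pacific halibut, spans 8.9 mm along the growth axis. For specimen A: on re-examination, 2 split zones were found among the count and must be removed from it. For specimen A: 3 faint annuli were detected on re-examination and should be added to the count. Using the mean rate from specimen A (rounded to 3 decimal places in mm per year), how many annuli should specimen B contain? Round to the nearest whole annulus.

Specimen A: after corrections the count is 42 − 2 + 3 = 43 annuli.
A: Mean rate = 3.6 mm / 43 years ≈ 0.084 mm/year.
For B, 8.9 / 0.084 = 105.95 years ≈ 106 annuli.

106 annuli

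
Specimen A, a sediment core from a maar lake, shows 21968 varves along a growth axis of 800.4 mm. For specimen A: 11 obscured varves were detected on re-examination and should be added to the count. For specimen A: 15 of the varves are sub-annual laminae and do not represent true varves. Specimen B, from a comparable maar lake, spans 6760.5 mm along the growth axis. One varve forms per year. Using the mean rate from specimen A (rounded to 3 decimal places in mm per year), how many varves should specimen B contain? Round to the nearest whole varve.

Specimen A: true varve count = 21968 − 15 + 11 = 21964.
A: Mean rate = 800.4 mm / 21964 years ≈ 0.036 mm/yr.
B spans 6760.5 / 0.036 = 187791.67 years ≈ 187792 varves.

187792 varves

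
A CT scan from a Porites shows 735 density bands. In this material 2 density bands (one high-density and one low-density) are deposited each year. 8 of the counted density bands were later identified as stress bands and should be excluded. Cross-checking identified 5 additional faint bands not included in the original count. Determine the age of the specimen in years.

True density band count = 735 − 8 + 5 = 732.
732 density bands at 2 per year is 732 / 2 = 366 years.

366 yr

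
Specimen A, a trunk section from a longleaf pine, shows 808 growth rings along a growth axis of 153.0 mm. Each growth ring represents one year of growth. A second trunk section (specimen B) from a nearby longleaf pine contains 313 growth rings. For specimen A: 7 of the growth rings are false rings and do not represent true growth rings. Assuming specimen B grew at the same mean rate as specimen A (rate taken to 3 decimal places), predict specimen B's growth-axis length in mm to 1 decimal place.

Specimen A: correcting the raw count gives 808 − 7 = 801 true growth rings.
A: Extension rate ≈ 153.0 / 801 = 0.191 mm/year.
Length of B = 0.191 × 313 = 59.8 mm.

59.8 mm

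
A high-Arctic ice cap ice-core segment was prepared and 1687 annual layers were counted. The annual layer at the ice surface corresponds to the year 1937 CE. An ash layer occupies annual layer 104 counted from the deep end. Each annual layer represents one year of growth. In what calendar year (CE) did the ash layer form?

Between annual layer 104 and the ice surface there are 1687 − 104 = 1583 annual layers.
Counting back 1583 years from 1937 CE places the ash layer in 1937 − 1583 = 354 CE.

354 CE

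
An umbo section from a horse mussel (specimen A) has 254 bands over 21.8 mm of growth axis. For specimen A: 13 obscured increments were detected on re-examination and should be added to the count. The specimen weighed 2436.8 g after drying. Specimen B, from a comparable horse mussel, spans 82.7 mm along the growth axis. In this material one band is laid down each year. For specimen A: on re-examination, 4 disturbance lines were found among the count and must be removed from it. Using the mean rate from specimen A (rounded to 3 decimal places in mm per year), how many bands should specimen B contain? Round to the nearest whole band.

Specimen A: adjusted count: 254 − 4 + 13 = 263 bands.
A: 21.8 mm over 263 years gives 21.8 / 263 ≈ 0.083 mm/yr.
Specimen B: 82.7 mm / 0.083 mm per year = 996.39 years ≈ 996 bands.

996 bands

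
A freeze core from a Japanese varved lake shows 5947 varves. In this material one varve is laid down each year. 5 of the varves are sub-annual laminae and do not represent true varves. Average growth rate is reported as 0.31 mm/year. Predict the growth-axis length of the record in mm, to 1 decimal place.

Correcting the raw count gives 5947 − 5 = 5942 true varves.
Predicted length = 0.31 mm/year × 5942 years = 1842.0 mm.

1842.0 mm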